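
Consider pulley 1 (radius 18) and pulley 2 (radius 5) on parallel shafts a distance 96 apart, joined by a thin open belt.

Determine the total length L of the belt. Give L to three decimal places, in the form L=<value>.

open belt: β = asin((r2−r1)/C) = asin(-13/96) = -7.7827°
wrap1 = π − 2β = 195.5654°
wrap2 = π + 2β = 164.4346°
tangent length = C·cosβ = 95.1157
L = r1·wrap1 + r2·wrap2 + 2·C·cosβ = 18·3.4133 + 5·2.8699 + 2·95.1157 = 266.0198

L=266.020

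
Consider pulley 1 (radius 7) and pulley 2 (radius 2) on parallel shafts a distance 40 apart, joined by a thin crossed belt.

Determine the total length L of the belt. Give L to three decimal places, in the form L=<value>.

L=110.308

crossed belt: β = asin((r1+r2)/C) = asin(9/40) = 13.0029°
wrap1 = wrap2 = π + 2β = 206.0058°
tangent length = C·cosβ = 38.9744
L = (r1+r2)·wrap + 2·C·cosβ = 9·3.5955 + 2·38.9744 = 110.3080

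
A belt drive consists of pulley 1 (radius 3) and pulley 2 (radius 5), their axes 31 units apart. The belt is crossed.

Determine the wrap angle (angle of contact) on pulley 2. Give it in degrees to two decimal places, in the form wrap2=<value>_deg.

crossed belt: β = asin((r1+r2)/C) = asin(8/31) = 14.9552°
wrap1 = wrap2 = π + 2β = 209.9105°

wrap2=209.91_deg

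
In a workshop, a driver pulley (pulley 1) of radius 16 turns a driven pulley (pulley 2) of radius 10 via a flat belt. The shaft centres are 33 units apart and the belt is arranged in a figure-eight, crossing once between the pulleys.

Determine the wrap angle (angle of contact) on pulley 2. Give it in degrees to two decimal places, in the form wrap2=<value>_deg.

crossed belt: β = asin((r1+r2)/C) = asin(26/33) = 51.9877°
wrap1 = wrap2 = π + 2β = 283.9754°

wrap2=283.98_deg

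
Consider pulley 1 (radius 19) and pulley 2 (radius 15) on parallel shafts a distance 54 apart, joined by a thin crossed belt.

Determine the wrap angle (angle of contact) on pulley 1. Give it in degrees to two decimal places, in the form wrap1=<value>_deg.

wrap1=258.05_deg

crossed belt: β = asin((r1+r2)/C) = asin(34/54) = 39.0228°
wrap1 = wrap2 = π + 2β = 258.0456°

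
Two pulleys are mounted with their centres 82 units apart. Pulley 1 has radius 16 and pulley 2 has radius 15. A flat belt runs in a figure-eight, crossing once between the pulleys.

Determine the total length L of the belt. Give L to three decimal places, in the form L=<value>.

L=273.255

crossed belt: β = asin((r1+r2)/C) = asin(31/82) = 22.2129°
wrap1 = wrap2 = π + 2β = 224.4257°
tangent length = C·cosβ = 75.9144
L = (r1+r2)·wrap + 2·C·cosβ = 31·3.9170 + 2·75.9144 = 273.2549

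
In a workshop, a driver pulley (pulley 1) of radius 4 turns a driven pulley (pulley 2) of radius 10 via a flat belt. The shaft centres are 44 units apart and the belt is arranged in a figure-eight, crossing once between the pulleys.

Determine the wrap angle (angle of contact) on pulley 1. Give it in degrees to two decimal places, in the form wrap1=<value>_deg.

crossed belt: β = asin((r1+r2)/C) = asin(14/44) = 18.5530°
wrap1 = wrap2 = π + 2β = 217.1060°

wrap1=217.11_deg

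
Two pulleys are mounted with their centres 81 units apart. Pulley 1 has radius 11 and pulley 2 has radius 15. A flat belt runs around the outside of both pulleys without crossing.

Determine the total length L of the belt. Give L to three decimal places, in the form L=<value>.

L=243.879

open belt: β = asin((r2−r1)/C) = asin(4/81) = 2.8306°
wrap1 = π − 2β = 174.3389°
wrap2 = π + 2β = 185.6611°
tangent length = C·cosβ = 80.9012
L = r1·wrap1 + r2·wrap2 + 2·C·cosβ = 11·3.0428 + 15·3.2404 + 2·80.9012 = 243.8790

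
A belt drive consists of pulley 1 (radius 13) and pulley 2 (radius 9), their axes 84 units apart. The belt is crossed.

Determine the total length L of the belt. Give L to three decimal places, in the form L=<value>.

crossed belt: β = asin((r1+r2)/C) = asin(22/84) = 15.1831°
wrap1 = wrap2 = π + 2β = 210.3662°
tangent length = C·cosβ = 81.0679
L = (r1+r2)·wrap + 2·C·cosβ = 22·3.6716 + 2·81.0679 = 242.9106

L=242.911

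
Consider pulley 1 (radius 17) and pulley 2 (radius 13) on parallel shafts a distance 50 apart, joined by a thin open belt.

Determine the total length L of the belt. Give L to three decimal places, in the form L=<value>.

open belt: β = asin((r2−r1)/C) = asin(-4/50) = -4.5886°
wrap1 = π − 2β = 189.1771°
wrap2 = π + 2β = 170.8229°
tangent length = C·cosβ = 49.8397
L = r1·wrap1 + r2·wrap2 + 2·C·cosβ = 17·3.3018 + 13·2.9814 + 2·49.8397 = 194.5680

L=194.568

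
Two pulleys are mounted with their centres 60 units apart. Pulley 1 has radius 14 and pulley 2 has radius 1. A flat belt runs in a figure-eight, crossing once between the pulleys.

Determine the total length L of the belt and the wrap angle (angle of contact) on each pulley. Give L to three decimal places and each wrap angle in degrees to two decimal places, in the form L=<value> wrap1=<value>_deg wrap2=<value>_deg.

L=170.894 wrap1=208.96_deg wrap2=208.96_deg

crossed belt: β = asin((r1+r2)/C) = asin(15/60) = 14.4775°
wrap1 = wrap2 = π + 2β = 208.9550°
tangent length = C·cosβ = 58.0948
L = (r1+r2)·wrap + 2·C·cosβ = 15·3.6470 + 2·58.0948 = 170.8938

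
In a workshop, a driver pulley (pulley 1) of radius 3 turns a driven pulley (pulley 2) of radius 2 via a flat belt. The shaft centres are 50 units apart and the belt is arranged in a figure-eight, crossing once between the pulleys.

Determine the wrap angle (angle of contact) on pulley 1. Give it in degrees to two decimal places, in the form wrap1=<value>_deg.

crossed belt: β = asin((r1+r2)/C) = asin(5/50) = 5.7392°
wrap1 = wrap2 = π + 2β = 191.4783°

wrap1=191.48_deg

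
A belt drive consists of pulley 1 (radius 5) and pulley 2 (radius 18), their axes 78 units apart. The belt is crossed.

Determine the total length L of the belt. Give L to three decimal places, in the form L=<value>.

L=235.089

crossed belt: β = asin((r1+r2)/C) = asin(23/78) = 17.1498°
wrap1 = wrap2 = π + 2β = 214.2997°
tangent length = C·cosβ = 74.5319
L = (r1+r2)·wrap + 2·C·cosβ = 23·3.7402 + 2·74.5319 = 235.0892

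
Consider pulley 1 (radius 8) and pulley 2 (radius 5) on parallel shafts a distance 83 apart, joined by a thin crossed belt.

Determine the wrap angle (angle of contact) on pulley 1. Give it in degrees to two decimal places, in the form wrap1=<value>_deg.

wrap1=198.02_deg

crossed belt: β = asin((r1+r2)/C) = asin(13/83) = 9.0111°
wrap1 = wrap2 = π + 2β = 198.0223°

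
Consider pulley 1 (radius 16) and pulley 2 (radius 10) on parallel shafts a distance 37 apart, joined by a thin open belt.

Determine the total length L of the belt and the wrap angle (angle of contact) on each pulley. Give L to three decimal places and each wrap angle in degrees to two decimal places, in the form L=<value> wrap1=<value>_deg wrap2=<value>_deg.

open belt: β = asin((r2−r1)/C) = asin(-6/37) = -9.3324°
wrap1 = π − 2β = 198.6648°
wrap2 = π + 2β = 161.3352°
tangent length = C·cosβ = 36.5103
L = r1·wrap1 + r2·wrap2 + 2·C·cosβ = 16·3.4674 + 10·2.8158 + 2·36.5103 = 156.6565

L=156.657 wrap1=198.66_deg wrap2=161.34_deg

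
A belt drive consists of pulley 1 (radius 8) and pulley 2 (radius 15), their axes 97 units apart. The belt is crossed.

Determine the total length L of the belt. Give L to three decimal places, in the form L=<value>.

L=271.736

crossed belt: β = asin((r1+r2)/C) = asin(23/97) = 13.7162°
wrap1 = wrap2 = π + 2β = 207.4325°
tangent length = C·cosβ = 94.2338
L = (r1+r2)·wrap + 2·C·cosβ = 23·3.6204 + 2·94.2338 = 271.7362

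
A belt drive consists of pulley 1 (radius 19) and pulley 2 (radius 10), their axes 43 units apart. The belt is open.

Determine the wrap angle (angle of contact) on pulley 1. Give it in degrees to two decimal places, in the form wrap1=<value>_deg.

wrap1=204.16_deg

open belt: β = asin((r2−r1)/C) = asin(-9/43) = -12.0815°
wrap1 = π − 2β = 204.1629°
wrap2 = π + 2β = 155.8371°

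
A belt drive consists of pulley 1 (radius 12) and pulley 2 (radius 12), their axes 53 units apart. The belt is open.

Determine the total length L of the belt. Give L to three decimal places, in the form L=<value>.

L=181.398

open belt: β = asin((r2−r1)/C) = asin(0/53) = 0.0000°
wrap1 = π − 2β = 180.0000°
wrap2 = π + 2β = 180.0000°
tangent length = C·cosβ = 53.0000
L = r1·wrap1 + r2·wrap2 + 2·C·cosβ = 12·3.1416 + 12·3.1416 + 2·53.0000 = 181.3982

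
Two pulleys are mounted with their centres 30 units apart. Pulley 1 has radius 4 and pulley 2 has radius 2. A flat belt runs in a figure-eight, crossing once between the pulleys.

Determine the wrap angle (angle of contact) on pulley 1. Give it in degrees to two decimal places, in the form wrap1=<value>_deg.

crossed belt: β = asin((r1+r2)/C) = asin(6/30) = 11.5370°
wrap1 = wrap2 = π + 2β = 203.0739°

wrap1=203.07_deg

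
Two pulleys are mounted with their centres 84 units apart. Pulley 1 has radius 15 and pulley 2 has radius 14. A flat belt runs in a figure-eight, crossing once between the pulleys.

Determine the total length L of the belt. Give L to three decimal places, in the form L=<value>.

crossed belt: β = asin((r1+r2)/C) = asin(29/84) = 20.1963°
wrap1 = wrap2 = π + 2β = 220.3927°
tangent length = C·cosβ = 78.8353
L = (r1+r2)·wrap + 2·C·cosβ = 29·3.8466 + 2·78.8353 = 269.2213

L=269.221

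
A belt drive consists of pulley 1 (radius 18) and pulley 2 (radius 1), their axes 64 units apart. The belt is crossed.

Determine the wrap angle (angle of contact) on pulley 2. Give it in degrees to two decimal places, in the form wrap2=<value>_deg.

wrap2=214.54_deg

crossed belt: β = asin((r1+r2)/C) = asin(19/64) = 17.2700°
wrap1 = wrap2 = π + 2β = 214.5400°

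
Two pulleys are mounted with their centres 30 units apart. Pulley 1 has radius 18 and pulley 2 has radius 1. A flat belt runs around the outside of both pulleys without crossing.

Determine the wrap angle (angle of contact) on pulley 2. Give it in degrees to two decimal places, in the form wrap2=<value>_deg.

open belt: β = asin((r2−r1)/C) = asin(-17/30) = -34.5181°
wrap1 = π − 2β = 249.0362°
wrap2 = π + 2β = 110.9638°

wrap2=110.96_deg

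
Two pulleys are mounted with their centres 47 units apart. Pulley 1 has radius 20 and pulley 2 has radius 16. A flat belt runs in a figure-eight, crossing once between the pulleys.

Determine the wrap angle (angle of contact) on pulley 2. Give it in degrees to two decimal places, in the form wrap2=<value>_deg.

wrap2=279.98_deg

crossed belt: β = asin((r1+r2)/C) = asin(36/47) = 49.9922°
wrap1 = wrap2 = π + 2β = 279.9845°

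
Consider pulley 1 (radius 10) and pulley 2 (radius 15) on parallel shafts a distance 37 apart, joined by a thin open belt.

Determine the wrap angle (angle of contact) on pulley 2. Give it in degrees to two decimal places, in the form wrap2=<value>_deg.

wrap2=195.53_deg

open belt: β = asin((r2−r1)/C) = asin(5/37) = 7.7664°
wrap1 = π − 2β = 164.4671°
wrap2 = π + 2β = 195.5329°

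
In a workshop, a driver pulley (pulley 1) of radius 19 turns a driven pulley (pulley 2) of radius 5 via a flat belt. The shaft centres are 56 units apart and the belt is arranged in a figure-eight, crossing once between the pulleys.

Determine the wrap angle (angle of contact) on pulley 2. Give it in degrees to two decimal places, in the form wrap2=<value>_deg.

wrap2=230.75_deg

crossed belt: β = asin((r1+r2)/C) = asin(24/56) = 25.3769°
wrap1 = wrap2 = π + 2β = 230.7539°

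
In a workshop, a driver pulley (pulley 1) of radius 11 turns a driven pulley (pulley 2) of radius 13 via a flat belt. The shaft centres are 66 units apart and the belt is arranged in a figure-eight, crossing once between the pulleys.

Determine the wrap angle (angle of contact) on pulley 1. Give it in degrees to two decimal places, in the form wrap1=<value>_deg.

wrap1=222.65_deg

crossed belt: β = asin((r1+r2)/C) = asin(24/66) = 21.3237°
wrap1 = wrap2 = π + 2β = 222.6474°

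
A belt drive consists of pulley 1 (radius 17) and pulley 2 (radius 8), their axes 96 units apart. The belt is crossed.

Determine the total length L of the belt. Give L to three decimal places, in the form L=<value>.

crossed belt: β = asin((r1+r2)/C) = asin(25/96) = 15.0948°
wrap1 = wrap2 = π + 2β = 210.1896°
tangent length = C·cosβ = 92.6876
L = (r1+r2)·wrap + 2·C·cosβ = 25·3.6685 + 2·92.6876 = 277.0878

L=277.088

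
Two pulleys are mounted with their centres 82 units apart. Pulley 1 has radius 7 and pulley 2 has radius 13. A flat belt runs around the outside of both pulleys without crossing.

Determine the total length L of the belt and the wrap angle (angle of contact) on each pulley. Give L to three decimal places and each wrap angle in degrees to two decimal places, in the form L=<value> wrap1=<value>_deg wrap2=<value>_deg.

L=227.271 wrap1=171.61_deg wrap2=188.39_deg

open belt: β = asin((r2−r1)/C) = asin(6/82) = 4.1961°
wrap1 = π − 2β = 171.6078°
wrap2 = π + 2β = 188.3922°
tangent length = C·cosβ = 81.7802
L = r1·wrap1 + r2·wrap2 + 2·C·cosβ = 7·2.9951 + 13·3.2881 + 2·81.7802 = 227.2711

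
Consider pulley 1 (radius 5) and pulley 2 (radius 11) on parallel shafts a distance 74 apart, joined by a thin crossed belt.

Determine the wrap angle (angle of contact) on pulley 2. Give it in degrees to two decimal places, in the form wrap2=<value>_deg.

crossed belt: β = asin((r1+r2)/C) = asin(16/74) = 12.4869°
wrap1 = wrap2 = π + 2β = 204.9738°

wrap2=204.97_deg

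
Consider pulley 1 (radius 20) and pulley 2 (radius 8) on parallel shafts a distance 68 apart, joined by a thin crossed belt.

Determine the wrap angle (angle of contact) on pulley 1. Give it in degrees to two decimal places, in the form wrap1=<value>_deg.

wrap1=228.63_deg

crossed belt: β = asin((r1+r2)/C) = asin(28/68) = 24.3157°
wrap1 = wrap2 = π + 2β = 228.6315°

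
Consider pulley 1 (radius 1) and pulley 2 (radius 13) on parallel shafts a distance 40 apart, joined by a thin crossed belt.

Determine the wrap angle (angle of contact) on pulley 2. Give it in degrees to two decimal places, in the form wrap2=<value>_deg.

wrap2=220.97_deg

crossed belt: β = asin((r1+r2)/C) = asin(14/40) = 20.4873°
wrap1 = wrap2 = π + 2β = 220.9746°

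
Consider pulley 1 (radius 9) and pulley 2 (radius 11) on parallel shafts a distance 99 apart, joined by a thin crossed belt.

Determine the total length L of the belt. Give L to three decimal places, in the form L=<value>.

crossed belt: β = asin((r1+r2)/C) = asin(20/99) = 11.6551°
wrap1 = wrap2 = π + 2β = 203.3102°
tangent length = C·cosβ = 96.9588
L = (r1+r2)·wrap + 2·C·cosβ = 20·3.5484 + 2·96.9588 = 264.8862

L=264.886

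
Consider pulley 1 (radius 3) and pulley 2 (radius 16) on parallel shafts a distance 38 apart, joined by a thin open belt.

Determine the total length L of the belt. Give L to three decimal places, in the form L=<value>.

open belt: β = asin((r2−r1)/C) = asin(13/38) = 20.0052°
wrap1 = π − 2β = 139.9896°
wrap2 = π + 2β = 220.0104°
tangent length = C·cosβ = 35.7071
L = r1·wrap1 + r2·wrap2 + 2·C·cosβ = 3·2.4433 + 16·3.8399 + 2·35.7071 = 140.1826

L=140.183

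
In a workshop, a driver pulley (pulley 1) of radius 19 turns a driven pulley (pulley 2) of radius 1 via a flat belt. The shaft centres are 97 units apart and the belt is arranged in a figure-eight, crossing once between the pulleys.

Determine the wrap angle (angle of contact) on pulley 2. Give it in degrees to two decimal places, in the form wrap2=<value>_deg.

crossed belt: β = asin((r1+r2)/C) = asin(20/97) = 11.8989°
wrap1 = wrap2 = π + 2β = 203.7978°

wrap2=203.80_deg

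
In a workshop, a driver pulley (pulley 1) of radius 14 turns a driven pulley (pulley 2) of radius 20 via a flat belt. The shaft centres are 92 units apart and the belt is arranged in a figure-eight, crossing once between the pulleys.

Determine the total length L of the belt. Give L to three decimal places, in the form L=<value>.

crossed belt: β = asin((r1+r2)/C) = asin(34/92) = 21.6888°
wrap1 = wrap2 = π + 2β = 223.3776°
tangent length = C·cosβ = 85.4868
L = (r1+r2)·wrap + 2·C·cosβ = 34·3.8987 + 2·85.4868 = 303.5286

L=303.529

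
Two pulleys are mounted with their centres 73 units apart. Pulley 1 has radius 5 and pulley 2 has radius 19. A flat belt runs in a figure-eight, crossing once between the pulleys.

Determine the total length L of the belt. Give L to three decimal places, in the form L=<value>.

L=229.362

crossed belt: β = asin((r1+r2)/C) = asin(24/73) = 19.1940°
wrap1 = wrap2 = π + 2β = 218.3879°
tangent length = C·cosβ = 68.9420
L = (r1+r2)·wrap + 2·C·cosβ = 24·3.8116 + 2·68.9420 = 229.3621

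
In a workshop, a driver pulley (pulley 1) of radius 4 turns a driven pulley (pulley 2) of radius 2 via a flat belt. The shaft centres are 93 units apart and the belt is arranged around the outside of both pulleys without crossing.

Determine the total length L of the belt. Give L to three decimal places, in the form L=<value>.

L=204.893

open belt: β = asin((r2−r1)/C) = asin(-2/93) = -1.2323°
wrap1 = π − 2β = 182.4645°
wrap2 = π + 2β = 177.5355°
tangent length = C·cosβ = 92.9785
L = r1·wrap1 + r2·wrap2 + 2·C·cosβ = 4·3.1846 + 2·3.0986 + 2·92.9785 = 204.8926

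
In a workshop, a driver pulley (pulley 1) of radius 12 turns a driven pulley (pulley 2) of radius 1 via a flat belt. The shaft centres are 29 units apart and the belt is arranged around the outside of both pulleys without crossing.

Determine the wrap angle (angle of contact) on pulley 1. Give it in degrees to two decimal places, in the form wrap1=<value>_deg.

wrap1=224.58_deg

open belt: β = asin((r2−r1)/C) = asin(-11/29) = -22.2910°
wrap1 = π − 2β = 224.5819°
wrap2 = π + 2β = 135.4181°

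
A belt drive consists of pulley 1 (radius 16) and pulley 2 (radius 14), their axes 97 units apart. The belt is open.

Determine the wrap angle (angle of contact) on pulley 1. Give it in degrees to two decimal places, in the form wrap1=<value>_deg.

wrap1=182.36_deg

open belt: β = asin((r2−r1)/C) = asin(-2/97) = -1.1814°
wrap1 = π − 2β = 182.3629°
wrap2 = π + 2β = 177.6371°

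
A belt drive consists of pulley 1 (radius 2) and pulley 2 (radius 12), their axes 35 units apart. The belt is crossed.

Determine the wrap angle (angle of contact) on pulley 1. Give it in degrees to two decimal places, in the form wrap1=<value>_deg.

crossed belt: β = asin((r1+r2)/C) = asin(14/35) = 23.5782°
wrap1 = wrap2 = π + 2β = 227.1564°

wrap1=227.16_deg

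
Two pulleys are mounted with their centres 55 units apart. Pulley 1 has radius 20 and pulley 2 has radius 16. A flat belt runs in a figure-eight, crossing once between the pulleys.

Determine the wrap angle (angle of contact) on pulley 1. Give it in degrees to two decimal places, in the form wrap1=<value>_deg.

crossed belt: β = asin((r1+r2)/C) = asin(36/55) = 40.8852°
wrap1 = wrap2 = π + 2β = 261.7704°

wrap1=261.77_deg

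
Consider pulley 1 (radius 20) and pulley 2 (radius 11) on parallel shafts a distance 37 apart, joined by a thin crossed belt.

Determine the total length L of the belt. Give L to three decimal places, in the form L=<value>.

crossed belt: β = asin((r1+r2)/C) = asin(31/37) = 56.9125°
wrap1 = wrap2 = π + 2β = 293.8250°
tangent length = C·cosβ = 20.1990
L = (r1+r2)·wrap + 2·C·cosβ = 31·5.1282 + 2·20.1990 = 199.3726

L=199.373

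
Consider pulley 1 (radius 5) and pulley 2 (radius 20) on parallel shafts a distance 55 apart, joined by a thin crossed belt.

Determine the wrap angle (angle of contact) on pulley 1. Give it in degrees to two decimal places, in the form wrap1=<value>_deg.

wrap1=234.07_deg

crossed belt: β = asin((r1+r2)/C) = asin(25/55) = 27.0357°
wrap1 = wrap2 = π + 2β = 234.0714°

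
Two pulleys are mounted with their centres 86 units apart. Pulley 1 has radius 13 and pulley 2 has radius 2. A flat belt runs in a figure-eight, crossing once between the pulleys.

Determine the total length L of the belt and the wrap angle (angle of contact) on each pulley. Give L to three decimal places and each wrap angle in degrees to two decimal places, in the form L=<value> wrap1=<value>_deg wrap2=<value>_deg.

crossed belt: β = asin((r1+r2)/C) = asin(15/86) = 10.0448°
wrap1 = wrap2 = π + 2β = 200.0897°
tangent length = C·cosβ = 84.6818
L = (r1+r2)·wrap + 2·C·cosβ = 15·3.4922 + 2·84.6818 = 221.7469

L=221.747 wrap1=200.09_deg wrap2=200.09_deg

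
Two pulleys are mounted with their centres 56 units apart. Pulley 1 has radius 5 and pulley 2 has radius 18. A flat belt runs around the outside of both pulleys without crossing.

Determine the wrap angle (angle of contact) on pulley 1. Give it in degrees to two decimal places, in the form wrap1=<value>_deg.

wrap1=153.15_deg

open belt: β = asin((r2−r1)/C) = asin(13/56) = 13.4233°
wrap1 = π − 2β = 153.1535°
wrap2 = π + 2β = 206.8465°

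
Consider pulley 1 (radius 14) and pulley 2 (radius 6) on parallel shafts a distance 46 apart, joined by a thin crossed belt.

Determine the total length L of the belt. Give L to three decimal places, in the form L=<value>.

L=163.673

crossed belt: β = asin((r1+r2)/C) = asin(20/46) = 25.7715°
wrap1 = wrap2 = π + 2β = 231.5429°
tangent length = C·cosβ = 41.4246
L = (r1+r2)·wrap + 2·C·cosβ = 20·4.0412 + 2·41.4246 = 163.6730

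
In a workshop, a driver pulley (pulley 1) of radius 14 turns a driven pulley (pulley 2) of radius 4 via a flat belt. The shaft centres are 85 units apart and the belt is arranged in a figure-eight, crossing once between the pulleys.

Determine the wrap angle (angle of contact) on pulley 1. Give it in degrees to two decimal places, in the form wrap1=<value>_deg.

wrap1=204.45_deg

crossed belt: β = asin((r1+r2)/C) = asin(18/85) = 12.2258°
wrap1 = wrap2 = π + 2β = 204.4516°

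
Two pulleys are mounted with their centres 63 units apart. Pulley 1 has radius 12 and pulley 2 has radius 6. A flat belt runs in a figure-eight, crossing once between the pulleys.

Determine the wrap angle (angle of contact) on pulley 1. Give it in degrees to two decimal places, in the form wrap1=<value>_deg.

crossed belt: β = asin((r1+r2)/C) = asin(18/63) = 16.6015°
wrap1 = wrap2 = π + 2β = 213.2031°

wrap1=213.20_deg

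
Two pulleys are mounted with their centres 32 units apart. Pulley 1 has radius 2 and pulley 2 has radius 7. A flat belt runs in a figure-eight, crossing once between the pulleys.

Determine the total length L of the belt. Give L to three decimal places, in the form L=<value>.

L=94.823

crossed belt: β = asin((r1+r2)/C) = asin(9/32) = 16.3348°
wrap1 = wrap2 = π + 2β = 212.6696°
tangent length = C·cosβ = 30.7083
L = (r1+r2)·wrap + 2·C·cosβ = 9·3.7118 + 2·30.7083 = 94.8227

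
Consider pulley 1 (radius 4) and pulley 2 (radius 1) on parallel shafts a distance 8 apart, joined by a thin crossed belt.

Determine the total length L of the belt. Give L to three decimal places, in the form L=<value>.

crossed belt: β = asin((r1+r2)/C) = asin(5/8) = 38.6822°
wrap1 = wrap2 = π + 2β = 257.3644°
tangent length = C·cosβ = 6.2450
L = (r1+r2)·wrap + 2·C·cosβ = 5·4.4919 + 2·6.2450 = 34.9493

L=34.949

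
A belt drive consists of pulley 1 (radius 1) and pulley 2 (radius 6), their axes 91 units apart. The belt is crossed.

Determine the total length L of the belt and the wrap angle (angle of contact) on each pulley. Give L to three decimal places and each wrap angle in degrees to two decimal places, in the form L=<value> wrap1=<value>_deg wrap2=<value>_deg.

crossed belt: β = asin((r1+r2)/C) = asin(7/91) = 4.4117°
wrap1 = wrap2 = π + 2β = 188.8235°
tangent length = C·cosβ = 90.7304
L = (r1+r2)·wrap + 2·C·cosβ = 7·3.2956 + 2·90.7304 = 204.5299

L=204.530 wrap1=188.82_deg wrap2=188.82_deg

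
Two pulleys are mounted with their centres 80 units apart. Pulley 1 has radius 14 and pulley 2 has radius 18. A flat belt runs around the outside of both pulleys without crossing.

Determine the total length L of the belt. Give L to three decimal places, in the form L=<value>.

L=260.731

open belt: β = asin((r2−r1)/C) = asin(4/80) = 2.8660°
wrap1 = π − 2β = 174.2680°
wrap2 = π + 2β = 185.7320°
tangent length = C·cosβ = 79.8999
L = r1·wrap1 + r2·wrap2 + 2·C·cosβ = 14·3.0416 + 18·3.2416 + 2·79.8999 = 260.7310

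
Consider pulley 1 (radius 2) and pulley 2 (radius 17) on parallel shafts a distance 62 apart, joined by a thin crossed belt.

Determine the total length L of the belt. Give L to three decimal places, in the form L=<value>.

crossed belt: β = asin((r1+r2)/C) = asin(19/62) = 17.8455°
wrap1 = wrap2 = π + 2β = 215.6910°
tangent length = C·cosβ = 59.0169
L = (r1+r2)·wrap + 2·C·cosβ = 19·3.7645 + 2·59.0169 = 189.5597

L=189.560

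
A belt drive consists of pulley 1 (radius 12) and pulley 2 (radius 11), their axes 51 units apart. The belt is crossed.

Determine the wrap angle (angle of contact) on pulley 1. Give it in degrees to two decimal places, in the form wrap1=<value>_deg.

wrap1=233.61_deg

crossed belt: β = asin((r1+r2)/C) = asin(23/51) = 26.8066°
wrap1 = wrap2 = π + 2β = 233.6132°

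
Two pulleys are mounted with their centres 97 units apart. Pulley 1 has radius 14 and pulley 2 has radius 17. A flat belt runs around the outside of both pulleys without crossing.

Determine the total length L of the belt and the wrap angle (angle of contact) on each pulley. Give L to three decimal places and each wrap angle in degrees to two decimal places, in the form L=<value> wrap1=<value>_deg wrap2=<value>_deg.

L=291.482 wrap1=176.46_deg wrap2=183.54_deg

open belt: β = asin((r2−r1)/C) = asin(3/97) = 1.7723°
wrap1 = π − 2β = 176.4554°
wrap2 = π + 2β = 183.5446°
tangent length = C·cosβ = 96.9536
L = r1·wrap1 + r2·wrap2 + 2·C·cosβ = 14·3.0797 + 17·3.2035 + 2·96.9536 = 291.4822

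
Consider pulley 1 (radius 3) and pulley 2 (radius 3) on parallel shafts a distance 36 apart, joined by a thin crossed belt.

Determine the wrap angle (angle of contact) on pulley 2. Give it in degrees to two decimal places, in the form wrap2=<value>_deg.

wrap2=199.19_deg

crossed belt: β = asin((r1+r2)/C) = asin(6/36) = 9.5941°
wrap1 = wrap2 = π + 2β = 199.1881°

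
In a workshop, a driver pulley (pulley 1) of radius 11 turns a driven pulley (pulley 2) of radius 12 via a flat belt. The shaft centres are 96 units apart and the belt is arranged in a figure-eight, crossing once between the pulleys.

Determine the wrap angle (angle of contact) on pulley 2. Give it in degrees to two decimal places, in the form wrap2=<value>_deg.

wrap2=207.72_deg

crossed belt: β = asin((r1+r2)/C) = asin(23/96) = 13.8619°
wrap1 = wrap2 = π + 2β = 207.7239°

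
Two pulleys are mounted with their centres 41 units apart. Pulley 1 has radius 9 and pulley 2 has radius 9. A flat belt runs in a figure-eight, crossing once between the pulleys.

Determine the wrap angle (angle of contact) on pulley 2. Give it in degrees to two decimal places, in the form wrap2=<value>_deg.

wrap2=232.08_deg

crossed belt: β = asin((r1+r2)/C) = asin(18/41) = 26.0416°
wrap1 = wrap2 = π + 2β = 232.0833°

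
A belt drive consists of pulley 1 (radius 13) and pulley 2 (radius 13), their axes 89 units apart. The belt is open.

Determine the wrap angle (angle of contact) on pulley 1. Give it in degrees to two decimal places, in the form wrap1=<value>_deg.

wrap1=180.00_deg

open belt: β = asin((r2−r1)/C) = asin(0/89) = 0.0000°
wrap1 = π − 2β = 180.0000°
wrap2 = π + 2β = 180.0000°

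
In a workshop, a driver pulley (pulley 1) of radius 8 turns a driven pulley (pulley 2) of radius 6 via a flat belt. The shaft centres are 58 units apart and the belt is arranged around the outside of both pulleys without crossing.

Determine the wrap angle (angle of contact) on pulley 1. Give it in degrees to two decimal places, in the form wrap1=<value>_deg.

open belt: β = asin((r2−r1)/C) = asin(-2/58) = -1.9761°
wrap1 = π − 2β = 183.9522°
wrap2 = π + 2β = 176.0478°

wrap1=183.95_deg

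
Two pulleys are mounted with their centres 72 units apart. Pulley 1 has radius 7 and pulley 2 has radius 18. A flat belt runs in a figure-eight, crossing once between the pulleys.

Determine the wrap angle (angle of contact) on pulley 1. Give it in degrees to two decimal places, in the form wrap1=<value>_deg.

wrap1=220.64_deg

crossed belt: β = asin((r1+r2)/C) = asin(25/72) = 20.3175°
wrap1 = wrap2 = π + 2β = 220.6350°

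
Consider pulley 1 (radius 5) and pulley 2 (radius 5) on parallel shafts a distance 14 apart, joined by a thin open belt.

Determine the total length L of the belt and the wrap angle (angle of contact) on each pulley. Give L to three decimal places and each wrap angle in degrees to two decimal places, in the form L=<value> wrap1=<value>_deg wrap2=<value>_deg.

L=59.416 wrap1=180.00_deg wrap2=180.00_deg

open belt: β = asin((r2−r1)/C) = asin(0/14) = 0.0000°
wrap1 = π − 2β = 180.0000°
wrap2 = π + 2β = 180.0000°
tangent length = C·cosβ = 14.0000
L = r1·wrap1 + r2·wrap2 + 2·C·cosβ = 5·3.1416 + 5·3.1416 + 2·14.0000 = 59.4159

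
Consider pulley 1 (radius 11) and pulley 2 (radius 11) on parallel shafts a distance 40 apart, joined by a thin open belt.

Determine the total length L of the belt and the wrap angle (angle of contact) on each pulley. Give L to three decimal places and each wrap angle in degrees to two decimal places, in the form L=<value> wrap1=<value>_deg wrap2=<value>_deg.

open belt: β = asin((r2−r1)/C) = asin(0/40) = 0.0000°
wrap1 = π − 2β = 180.0000°
wrap2 = π + 2β = 180.0000°
tangent length = C·cosβ = 40.0000
L = r1·wrap1 + r2·wrap2 + 2·C·cosβ = 11·3.1416 + 11·3.1416 + 2·40.0000 = 149.1150

L=149.115 wrap1=180.00_deg wrap2=180.00_deg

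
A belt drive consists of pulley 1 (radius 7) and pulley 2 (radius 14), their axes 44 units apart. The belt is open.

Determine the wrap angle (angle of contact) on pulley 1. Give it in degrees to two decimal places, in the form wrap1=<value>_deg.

open belt: β = asin((r2−r1)/C) = asin(7/44) = 9.1541°
wrap1 = π − 2β = 161.6917°
wrap2 = π + 2β = 198.3083°

wrap1=161.69_deg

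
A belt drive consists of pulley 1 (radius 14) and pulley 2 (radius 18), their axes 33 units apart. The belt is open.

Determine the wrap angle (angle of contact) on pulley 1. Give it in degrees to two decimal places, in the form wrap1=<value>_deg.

wrap1=166.08_deg

open belt: β = asin((r2−r1)/C) = asin(4/33) = 6.9621°
wrap1 = π − 2β = 166.0759°
wrap2 = π + 2β = 193.9241°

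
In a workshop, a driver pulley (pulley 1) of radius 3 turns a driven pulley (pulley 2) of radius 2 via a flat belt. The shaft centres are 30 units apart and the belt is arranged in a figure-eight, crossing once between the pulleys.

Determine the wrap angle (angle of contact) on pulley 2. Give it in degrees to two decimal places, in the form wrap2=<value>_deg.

crossed belt: β = asin((r1+r2)/C) = asin(5/30) = 9.5941°
wrap1 = wrap2 = π + 2β = 199.1881°

wrap2=199.19_deg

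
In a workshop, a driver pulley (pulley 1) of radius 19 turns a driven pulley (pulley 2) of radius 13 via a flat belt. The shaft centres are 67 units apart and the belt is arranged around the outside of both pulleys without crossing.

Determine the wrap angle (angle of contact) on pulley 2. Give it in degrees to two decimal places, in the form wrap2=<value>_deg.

open belt: β = asin((r2−r1)/C) = asin(-6/67) = -5.1378°
wrap1 = π − 2β = 190.2757°
wrap2 = π + 2β = 169.7243°

wrap2=169.72_deg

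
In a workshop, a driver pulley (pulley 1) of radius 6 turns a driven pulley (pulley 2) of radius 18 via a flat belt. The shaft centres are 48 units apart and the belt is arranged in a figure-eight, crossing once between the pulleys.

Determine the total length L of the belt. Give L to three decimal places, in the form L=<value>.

crossed belt: β = asin((r1+r2)/C) = asin(24/48) = 30.0000°
wrap1 = wrap2 = π + 2β = 240.0000°
tangent length = C·cosβ = 41.5692
L = (r1+r2)·wrap + 2·C·cosβ = 24·4.1888 + 2·41.5692 = 183.6694

L=183.669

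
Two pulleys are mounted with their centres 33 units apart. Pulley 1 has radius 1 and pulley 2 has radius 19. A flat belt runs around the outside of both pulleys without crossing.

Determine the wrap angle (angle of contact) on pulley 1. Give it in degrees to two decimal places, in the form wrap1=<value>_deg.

wrap1=113.89_deg

open belt: β = asin((r2−r1)/C) = asin(18/33) = 33.0557°
wrap1 = π − 2β = 113.8885°
wrap2 = π + 2β = 246.1115°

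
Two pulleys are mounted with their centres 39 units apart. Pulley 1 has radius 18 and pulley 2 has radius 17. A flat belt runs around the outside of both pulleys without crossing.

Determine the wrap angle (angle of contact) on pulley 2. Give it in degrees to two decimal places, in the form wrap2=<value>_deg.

open belt: β = asin((r2−r1)/C) = asin(-1/39) = -1.4693°
wrap1 = π − 2β = 182.9386°
wrap2 = π + 2β = 177.0614°

wrap2=177.06_deg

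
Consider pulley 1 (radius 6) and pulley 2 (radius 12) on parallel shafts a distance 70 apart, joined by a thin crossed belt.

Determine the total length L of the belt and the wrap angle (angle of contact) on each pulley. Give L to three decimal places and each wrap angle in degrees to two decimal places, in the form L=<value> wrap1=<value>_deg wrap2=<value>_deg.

L=201.203 wrap1=209.80_deg wrap2=209.80_deg

crossed belt: β = asin((r1+r2)/C) = asin(18/70) = 14.9006°
wrap1 = wrap2 = π + 2β = 209.8012°
tangent length = C·cosβ = 67.6461
L = (r1+r2)·wrap + 2·C·cosβ = 18·3.6617 + 2·67.6461 = 201.2033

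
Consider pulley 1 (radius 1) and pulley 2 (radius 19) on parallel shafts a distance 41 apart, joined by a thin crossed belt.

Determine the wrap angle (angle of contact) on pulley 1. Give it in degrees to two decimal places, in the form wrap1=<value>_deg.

wrap1=238.39_deg

crossed belt: β = asin((r1+r2)/C) = asin(20/41) = 29.1964°
wrap1 = wrap2 = π + 2β = 238.3928°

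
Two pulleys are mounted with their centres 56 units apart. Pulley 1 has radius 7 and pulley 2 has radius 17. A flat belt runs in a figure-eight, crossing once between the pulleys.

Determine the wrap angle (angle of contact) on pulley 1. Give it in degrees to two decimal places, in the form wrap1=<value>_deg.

wrap1=230.75_deg

crossed belt: β = asin((r1+r2)/C) = asin(24/56) = 25.3769°
wrap1 = wrap2 = π + 2β = 230.7539°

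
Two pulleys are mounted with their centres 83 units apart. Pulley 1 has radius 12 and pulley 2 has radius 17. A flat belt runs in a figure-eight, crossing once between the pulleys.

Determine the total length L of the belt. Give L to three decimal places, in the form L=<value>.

crossed belt: β = asin((r1+r2)/C) = asin(29/83) = 20.4505°
wrap1 = wrap2 = π + 2β = 220.9009°
tangent length = C·cosβ = 77.7689
L = (r1+r2)·wrap + 2·C·cosβ = 29·3.8554 + 2·77.7689 = 267.3458

L=267.346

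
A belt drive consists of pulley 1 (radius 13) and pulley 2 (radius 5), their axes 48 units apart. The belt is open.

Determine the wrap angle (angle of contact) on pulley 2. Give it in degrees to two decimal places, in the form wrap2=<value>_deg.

wrap2=160.81_deg

open belt: β = asin((r2−r1)/C) = asin(-8/48) = -9.5941°
wrap1 = π − 2β = 199.1881°
wrap2 = π + 2β = 160.8119°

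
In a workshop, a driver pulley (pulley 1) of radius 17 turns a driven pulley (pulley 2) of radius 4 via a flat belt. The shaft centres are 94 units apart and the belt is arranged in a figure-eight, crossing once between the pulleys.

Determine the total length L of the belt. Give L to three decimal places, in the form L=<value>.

L=258.685

crossed belt: β = asin((r1+r2)/C) = asin(21/94) = 12.9091°
wrap1 = wrap2 = π + 2β = 205.8181°
tangent length = C·cosβ = 91.6242
L = (r1+r2)·wrap + 2·C·cosβ = 21·3.5922 + 2·91.6242 = 258.6847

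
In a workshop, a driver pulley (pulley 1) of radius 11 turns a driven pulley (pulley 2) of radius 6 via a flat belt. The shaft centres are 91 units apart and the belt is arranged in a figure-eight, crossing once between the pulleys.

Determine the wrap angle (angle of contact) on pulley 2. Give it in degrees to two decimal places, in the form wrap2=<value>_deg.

crossed belt: β = asin((r1+r2)/C) = asin(17/91) = 10.7669°
wrap1 = wrap2 = π + 2β = 201.5337°

wrap2=201.53_deg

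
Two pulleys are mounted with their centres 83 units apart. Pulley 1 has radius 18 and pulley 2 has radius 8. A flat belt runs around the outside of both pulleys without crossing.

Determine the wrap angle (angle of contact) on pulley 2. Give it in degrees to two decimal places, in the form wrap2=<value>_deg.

open belt: β = asin((r2−r1)/C) = asin(-10/83) = -6.9199°
wrap1 = π − 2β = 193.8398°
wrap2 = π + 2β = 166.1602°

wrap2=166.16_deg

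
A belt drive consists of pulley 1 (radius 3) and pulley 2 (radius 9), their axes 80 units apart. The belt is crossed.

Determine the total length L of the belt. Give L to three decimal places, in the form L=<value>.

L=199.503

crossed belt: β = asin((r1+r2)/C) = asin(12/80) = 8.6269°
wrap1 = wrap2 = π + 2β = 197.2539°
tangent length = C·cosβ = 79.0949
L = (r1+r2)·wrap + 2·C·cosβ = 12·3.4427 + 2·79.0949 = 199.5025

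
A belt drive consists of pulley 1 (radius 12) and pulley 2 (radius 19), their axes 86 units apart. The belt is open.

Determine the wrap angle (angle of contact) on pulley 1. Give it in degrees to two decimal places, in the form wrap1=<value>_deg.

wrap1=170.66_deg

open belt: β = asin((r2−r1)/C) = asin(7/86) = 4.6688°
wrap1 = π − 2β = 170.6625°
wrap2 = π + 2β = 189.3375°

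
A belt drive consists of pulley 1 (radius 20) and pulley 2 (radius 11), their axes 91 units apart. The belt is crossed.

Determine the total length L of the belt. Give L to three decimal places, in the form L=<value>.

crossed belt: β = asin((r1+r2)/C) = asin(31/91) = 19.9170°
wrap1 = wrap2 = π + 2β = 219.8341°
tangent length = C·cosβ = 85.5570
L = (r1+r2)·wrap + 2·C·cosβ = 31·3.8368 + 2·85.5570 = 290.0557

L=290.056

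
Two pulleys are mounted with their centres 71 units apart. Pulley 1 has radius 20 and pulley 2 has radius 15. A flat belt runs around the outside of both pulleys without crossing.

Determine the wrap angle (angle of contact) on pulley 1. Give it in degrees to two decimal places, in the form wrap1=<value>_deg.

open belt: β = asin((r2−r1)/C) = asin(-5/71) = -4.0383°
wrap1 = π − 2β = 188.0765°
wrap2 = π + 2β = 171.9235°

wrap1=188.08_deg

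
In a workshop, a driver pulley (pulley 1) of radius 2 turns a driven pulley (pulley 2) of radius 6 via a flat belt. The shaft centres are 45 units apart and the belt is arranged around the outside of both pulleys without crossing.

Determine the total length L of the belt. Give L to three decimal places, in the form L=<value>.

L=115.489

open belt: β = asin((r2−r1)/C) = asin(4/45) = 5.0997°
wrap1 = π − 2β = 169.8006°
wrap2 = π + 2β = 190.1994°
tangent length = C·cosβ = 44.8219
L = r1·wrap1 + r2·wrap2 + 2·C·cosβ = 2·2.9636 + 6·3.3196 + 2·44.8219 = 115.4885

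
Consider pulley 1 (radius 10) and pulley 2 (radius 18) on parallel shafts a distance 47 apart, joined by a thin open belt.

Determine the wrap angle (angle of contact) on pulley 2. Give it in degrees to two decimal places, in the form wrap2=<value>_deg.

wrap2=199.60_deg

open belt: β = asin((r2−r1)/C) = asin(8/47) = 9.8002°
wrap1 = π − 2β = 160.3996°
wrap2 = π + 2β = 199.6004°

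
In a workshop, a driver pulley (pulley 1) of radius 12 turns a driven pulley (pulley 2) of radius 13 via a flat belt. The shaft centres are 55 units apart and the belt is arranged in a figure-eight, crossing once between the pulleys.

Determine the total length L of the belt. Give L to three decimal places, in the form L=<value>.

crossed belt: β = asin((r1+r2)/C) = asin(25/55) = 27.0357°
wrap1 = wrap2 = π + 2β = 234.0714°
tangent length = C·cosβ = 48.9898
L = (r1+r2)·wrap + 2·C·cosβ = 25·4.0853 + 2·48.9898 = 200.1125

L=200.112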